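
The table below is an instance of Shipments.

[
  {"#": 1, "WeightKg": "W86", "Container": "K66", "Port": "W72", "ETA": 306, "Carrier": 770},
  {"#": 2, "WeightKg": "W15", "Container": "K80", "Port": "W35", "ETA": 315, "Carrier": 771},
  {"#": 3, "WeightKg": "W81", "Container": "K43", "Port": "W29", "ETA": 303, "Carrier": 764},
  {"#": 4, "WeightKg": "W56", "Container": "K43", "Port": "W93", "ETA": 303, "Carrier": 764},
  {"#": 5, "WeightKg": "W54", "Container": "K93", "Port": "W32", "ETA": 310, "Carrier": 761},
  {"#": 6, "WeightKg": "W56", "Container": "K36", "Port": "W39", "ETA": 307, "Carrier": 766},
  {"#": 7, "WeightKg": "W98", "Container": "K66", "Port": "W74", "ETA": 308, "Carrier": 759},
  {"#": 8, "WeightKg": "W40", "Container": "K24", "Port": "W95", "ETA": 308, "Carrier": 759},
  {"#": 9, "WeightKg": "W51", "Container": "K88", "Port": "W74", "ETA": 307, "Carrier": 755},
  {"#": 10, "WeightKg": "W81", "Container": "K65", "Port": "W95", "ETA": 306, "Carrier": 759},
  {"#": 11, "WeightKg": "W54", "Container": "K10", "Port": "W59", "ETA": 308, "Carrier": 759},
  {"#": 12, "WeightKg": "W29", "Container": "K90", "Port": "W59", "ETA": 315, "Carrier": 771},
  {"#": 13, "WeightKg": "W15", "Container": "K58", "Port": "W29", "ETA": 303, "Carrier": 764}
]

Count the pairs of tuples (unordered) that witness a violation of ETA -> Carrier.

ETA=306: violating pairs (1,10) — 1 pair.
ETA=315: all 2 rows agree on Carrier — 0 pairs.
ETA=303: all 3 rows agree on Carrier — 0 pairs.
ETA=307: violating pairs (6,9) — 1 pair.
ETA=308: all 3 rows agree on Carrier — 0 pairs.

2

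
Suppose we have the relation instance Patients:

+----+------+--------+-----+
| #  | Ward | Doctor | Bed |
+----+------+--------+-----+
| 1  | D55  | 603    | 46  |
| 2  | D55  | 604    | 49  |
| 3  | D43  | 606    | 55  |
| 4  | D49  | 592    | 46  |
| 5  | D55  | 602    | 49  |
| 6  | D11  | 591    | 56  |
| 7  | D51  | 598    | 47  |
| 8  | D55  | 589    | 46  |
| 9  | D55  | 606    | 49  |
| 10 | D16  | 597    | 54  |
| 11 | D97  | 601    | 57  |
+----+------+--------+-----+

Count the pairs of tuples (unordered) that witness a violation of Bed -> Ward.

2

Bed=46: violating pairs (1,4), (4,8) — 2 pairs.
Bed=49: all 3 rows agree on Ward — 0 pairs.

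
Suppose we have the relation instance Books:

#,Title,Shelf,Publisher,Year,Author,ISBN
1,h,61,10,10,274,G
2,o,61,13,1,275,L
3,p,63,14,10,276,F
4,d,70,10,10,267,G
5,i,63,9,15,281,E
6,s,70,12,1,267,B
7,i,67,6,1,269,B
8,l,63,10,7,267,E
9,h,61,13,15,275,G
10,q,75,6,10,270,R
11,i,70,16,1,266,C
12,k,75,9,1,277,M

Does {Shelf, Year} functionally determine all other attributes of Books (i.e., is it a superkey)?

No

Rows 6 and 11 have the same {Shelf, Year} value (Shelf=70, Year=1) but are distinct tuples, so {Shelf, Year} does not determine every attribute — not a superkey.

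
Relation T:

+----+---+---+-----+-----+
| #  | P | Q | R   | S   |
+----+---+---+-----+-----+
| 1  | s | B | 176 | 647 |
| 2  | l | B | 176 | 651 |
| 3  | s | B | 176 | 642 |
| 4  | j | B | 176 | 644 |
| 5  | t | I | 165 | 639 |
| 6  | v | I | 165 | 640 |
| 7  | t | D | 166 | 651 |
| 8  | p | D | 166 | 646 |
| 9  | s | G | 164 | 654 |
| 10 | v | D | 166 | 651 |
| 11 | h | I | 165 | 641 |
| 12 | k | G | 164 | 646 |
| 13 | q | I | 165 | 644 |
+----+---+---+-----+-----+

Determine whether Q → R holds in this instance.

Q=B: rows 1, 2, 3, 4 → R = 176, 176, 176, 176 ✓
Q=I: rows 5, 6, 11, 13 → R = 165, 165, 165, 165 ✓
Q=D: rows 7, 8, 10 → R = 166, 166, 166 ✓
Q=G: rows 9, 12 → R = 164, 164 ✓
Every Q value is associated with a single R value, so Q → R holds.

Yes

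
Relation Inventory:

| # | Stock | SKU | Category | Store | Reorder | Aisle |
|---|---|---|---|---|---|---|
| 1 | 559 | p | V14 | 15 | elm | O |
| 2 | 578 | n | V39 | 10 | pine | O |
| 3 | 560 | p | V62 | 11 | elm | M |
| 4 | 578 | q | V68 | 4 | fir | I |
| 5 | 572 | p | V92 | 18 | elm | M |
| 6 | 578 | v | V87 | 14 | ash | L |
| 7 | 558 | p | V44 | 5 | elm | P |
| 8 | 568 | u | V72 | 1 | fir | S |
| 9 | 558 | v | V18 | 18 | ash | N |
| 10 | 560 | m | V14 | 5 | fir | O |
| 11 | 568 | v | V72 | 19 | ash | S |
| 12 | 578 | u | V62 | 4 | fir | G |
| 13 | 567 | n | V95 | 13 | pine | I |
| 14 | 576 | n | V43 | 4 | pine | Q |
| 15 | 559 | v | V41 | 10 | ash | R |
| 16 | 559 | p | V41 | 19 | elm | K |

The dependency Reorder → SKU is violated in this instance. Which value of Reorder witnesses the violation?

fir

Reorder=elm: rows 1, 3, 5, 7, 16 → SKU = p, p, p, p, p ✓
Reorder=pine: rows 2, 13, 14 → SKU = n, n, n ✓
Reorder=fir: rows 4, 8, 10, 12 → SKU takes values {q, u, m} — violation
Reorder=ash: rows 6, 9, 11, 15 → SKU = v, v, v, v ✓
The only Reorder value with inconsistent SKU is Reorder=fir.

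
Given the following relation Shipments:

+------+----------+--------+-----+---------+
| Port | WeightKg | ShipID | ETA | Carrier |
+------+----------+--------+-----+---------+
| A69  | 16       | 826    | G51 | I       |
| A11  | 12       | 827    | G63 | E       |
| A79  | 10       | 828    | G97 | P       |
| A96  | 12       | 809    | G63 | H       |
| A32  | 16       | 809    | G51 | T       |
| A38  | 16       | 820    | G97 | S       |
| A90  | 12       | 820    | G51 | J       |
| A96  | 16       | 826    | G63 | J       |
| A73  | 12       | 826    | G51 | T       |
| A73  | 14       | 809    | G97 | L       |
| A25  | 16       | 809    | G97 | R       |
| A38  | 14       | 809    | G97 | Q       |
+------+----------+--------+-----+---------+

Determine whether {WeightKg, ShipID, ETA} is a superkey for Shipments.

No

Two distinct rows share (WeightKg=14, ShipID=809, ETA=G97), so {WeightKg, ShipID, ETA} does not determine every attribute — not a superkey.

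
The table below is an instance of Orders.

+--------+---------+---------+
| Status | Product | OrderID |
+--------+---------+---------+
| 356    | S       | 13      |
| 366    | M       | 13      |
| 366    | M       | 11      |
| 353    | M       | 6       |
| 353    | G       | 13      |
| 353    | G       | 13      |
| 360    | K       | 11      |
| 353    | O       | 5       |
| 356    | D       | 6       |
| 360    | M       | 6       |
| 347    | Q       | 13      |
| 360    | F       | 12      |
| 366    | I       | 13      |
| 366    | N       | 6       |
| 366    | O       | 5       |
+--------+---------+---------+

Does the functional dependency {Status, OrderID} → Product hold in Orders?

No

(Status=356, OrderID=13): 1 row → Product = S ✓
(Status=366, OrderID=13): 2 rows → Product takes values {M, I} — violation
(Status=366, OrderID=11): 1 row → Product = M ✓
(Status=353, OrderID=6): 1 row → Product = M ✓
(Status=353, OrderID=13): 2 rows → Product = G, G ✓
(Status=360, OrderID=11): 1 row → Product = K ✓
(Status=353, OrderID=5): 1 row → Product = O ✓
(Status=356, OrderID=6): 1 row → Product = D ✓
(Status=360, OrderID=6): 1 row → Product = M ✓
(Status=347, OrderID=13): 1 row → Product = Q ✓
(Status=360, OrderID=12): 1 row → Product = F ✓
(Status=366, OrderID=6): 1 row → Product = N ✓
(Status=366, OrderID=5): 1 row → Product = O ✓
Two rows agree on {Status, OrderID} but differ on Product, so {Status, OrderID} → Product does not hold.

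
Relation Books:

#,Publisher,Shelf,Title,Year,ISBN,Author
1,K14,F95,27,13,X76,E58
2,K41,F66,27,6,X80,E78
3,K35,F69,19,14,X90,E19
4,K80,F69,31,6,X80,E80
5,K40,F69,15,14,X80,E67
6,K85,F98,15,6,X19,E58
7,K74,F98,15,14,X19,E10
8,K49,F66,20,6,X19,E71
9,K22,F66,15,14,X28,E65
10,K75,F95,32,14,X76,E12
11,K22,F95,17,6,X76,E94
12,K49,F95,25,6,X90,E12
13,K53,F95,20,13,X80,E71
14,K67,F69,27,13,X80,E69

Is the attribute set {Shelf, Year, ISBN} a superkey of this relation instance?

Yes

All 14 rows have distinct {Shelf, Year, ISBN} values, so {Shelf, Year, ISBN} → (all attributes) holds and {Shelf, Year, ISBN} is a superkey.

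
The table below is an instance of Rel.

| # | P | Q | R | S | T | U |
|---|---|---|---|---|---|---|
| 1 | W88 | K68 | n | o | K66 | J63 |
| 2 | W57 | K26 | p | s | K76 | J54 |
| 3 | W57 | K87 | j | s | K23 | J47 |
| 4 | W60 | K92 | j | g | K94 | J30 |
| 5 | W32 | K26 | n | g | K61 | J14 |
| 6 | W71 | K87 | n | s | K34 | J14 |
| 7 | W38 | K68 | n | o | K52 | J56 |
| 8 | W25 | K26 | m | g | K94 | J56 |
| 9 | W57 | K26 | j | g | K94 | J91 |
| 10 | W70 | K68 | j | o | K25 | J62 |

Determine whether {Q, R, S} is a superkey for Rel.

No

Rows 1 and 7 have the same {Q, R, S} value (Q=K68, R=n, S=o) but are distinct tuples, so {Q, R, S} does not determine every attribute — not a superkey.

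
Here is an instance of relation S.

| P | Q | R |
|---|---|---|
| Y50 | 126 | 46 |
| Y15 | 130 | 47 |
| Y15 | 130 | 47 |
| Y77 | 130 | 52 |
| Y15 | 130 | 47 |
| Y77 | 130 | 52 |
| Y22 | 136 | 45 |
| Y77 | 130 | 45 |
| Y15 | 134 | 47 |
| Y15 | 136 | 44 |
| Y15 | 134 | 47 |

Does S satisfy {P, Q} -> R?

(P=Y50, Q=126): 1 row → R = 46 ✓
(P=Y15, Q=130): 3 rows → R = 47, 47, 47 ✓
(P=Y77, Q=130): 3 rows → R takes values {52, 45} — violation
(P=Y22, Q=136): 1 row → R = 45 ✓
(P=Y15, Q=134): 2 rows → R = 47, 47 ✓
(P=Y15, Q=136): 1 row → R = 44 ✓
Two rows agree on {P, Q} but differ on R, so {P, Q} -> R does not hold.

No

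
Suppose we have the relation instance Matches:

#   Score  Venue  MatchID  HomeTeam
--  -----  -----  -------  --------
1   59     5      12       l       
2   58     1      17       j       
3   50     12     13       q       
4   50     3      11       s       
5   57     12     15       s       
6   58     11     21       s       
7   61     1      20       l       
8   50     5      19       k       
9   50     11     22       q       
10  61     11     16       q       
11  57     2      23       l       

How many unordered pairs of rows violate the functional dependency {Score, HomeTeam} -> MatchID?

1

(Score=50, HomeTeam=q): violating pairs (3,9) — 1 pair.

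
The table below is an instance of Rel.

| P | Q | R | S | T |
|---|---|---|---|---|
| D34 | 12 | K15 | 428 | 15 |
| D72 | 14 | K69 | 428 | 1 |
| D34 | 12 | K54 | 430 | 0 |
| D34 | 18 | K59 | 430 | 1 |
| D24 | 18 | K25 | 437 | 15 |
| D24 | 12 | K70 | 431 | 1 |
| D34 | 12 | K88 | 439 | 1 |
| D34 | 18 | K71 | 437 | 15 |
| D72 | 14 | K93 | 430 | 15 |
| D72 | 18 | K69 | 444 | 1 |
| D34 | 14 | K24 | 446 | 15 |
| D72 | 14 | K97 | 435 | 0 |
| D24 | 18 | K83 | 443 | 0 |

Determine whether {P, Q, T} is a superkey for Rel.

Yes

All 13 rows have distinct {P, Q, T} values, so {P, Q, T} → (all attributes) holds and {P, Q, T} is a superkey.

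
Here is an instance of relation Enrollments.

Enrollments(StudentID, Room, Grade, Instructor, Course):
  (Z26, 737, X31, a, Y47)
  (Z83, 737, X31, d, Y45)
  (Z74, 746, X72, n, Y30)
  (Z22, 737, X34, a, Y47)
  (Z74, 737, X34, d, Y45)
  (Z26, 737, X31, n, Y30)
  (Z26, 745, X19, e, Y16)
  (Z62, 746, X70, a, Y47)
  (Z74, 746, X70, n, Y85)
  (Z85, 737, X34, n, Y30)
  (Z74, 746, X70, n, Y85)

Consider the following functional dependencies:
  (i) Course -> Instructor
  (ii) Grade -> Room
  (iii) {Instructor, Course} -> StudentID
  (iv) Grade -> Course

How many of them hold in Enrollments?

(i) Course -> Instructor: every LHS value maps to a single RHS value — holds.
(ii) Grade -> Room: every LHS value maps to a single RHS value — holds.
(iii) {Instructor, Course} -> StudentID: (Instructor=a, Course=Y47): 3 rows → StudentID takes values {Z26, Z22, Z62} — violation; (Instructor=d, Course=Y45): 2 rows → StudentID takes values {Z83, Z74} — violation; (Instructor=n, Course=Y30): 3 rows → StudentID takes values {Z74, Z26, Z85} — violation — fails.
(iv) Grade -> Course: Grade=X31: 3 rows → Course takes values {Y47, Y45, Y30} — violation; Grade=X34: 3 rows → Course takes values {Y47, Y45, Y30} — violation; Grade=X70: 3 rows → Course takes values {Y47, Y85} — violation — fails.
2 of the 4 dependencies hold.

2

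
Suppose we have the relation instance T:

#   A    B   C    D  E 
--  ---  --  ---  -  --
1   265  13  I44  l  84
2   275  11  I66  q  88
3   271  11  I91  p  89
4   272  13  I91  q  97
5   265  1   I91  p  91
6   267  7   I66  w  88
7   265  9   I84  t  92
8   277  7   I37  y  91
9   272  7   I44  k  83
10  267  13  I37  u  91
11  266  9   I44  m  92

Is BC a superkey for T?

Yes

All 11 rows have distinct BC values, so BC → (all attributes) holds and BC is a superkey.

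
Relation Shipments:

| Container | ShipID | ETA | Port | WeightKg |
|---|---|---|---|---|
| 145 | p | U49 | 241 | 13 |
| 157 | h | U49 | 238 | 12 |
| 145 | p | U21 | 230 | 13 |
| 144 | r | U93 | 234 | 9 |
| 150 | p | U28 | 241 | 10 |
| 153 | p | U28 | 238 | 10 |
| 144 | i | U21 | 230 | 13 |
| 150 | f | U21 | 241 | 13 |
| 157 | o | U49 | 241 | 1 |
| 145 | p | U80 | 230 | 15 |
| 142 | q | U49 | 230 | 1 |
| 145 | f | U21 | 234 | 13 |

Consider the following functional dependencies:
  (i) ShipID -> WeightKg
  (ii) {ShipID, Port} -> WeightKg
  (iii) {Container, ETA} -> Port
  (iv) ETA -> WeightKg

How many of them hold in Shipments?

0

(i) ShipID -> WeightKg: ShipID=p: 5 rows → WeightKg takes values {13, 10, 15} — violation — fails.
(ii) {ShipID, Port} -> WeightKg: (ShipID=p, Port=241): 2 rows → WeightKg takes values {13, 10} — violation; (ShipID=p, Port=230): 2 rows → WeightKg takes values {13, 15} — violation — fails.
(iii) {Container, ETA} -> Port: (Container=157, ETA=U49): 2 rows → Port takes values {238, 241} — violation; (Container=145, ETA=U21): 2 rows → Port takes values {230, 234} — violation — fails.
(iv) ETA -> WeightKg: ETA=U49: 4 rows → WeightKg takes values {13, 12, 1} — violation — fails.
None of the 4 dependencies hold.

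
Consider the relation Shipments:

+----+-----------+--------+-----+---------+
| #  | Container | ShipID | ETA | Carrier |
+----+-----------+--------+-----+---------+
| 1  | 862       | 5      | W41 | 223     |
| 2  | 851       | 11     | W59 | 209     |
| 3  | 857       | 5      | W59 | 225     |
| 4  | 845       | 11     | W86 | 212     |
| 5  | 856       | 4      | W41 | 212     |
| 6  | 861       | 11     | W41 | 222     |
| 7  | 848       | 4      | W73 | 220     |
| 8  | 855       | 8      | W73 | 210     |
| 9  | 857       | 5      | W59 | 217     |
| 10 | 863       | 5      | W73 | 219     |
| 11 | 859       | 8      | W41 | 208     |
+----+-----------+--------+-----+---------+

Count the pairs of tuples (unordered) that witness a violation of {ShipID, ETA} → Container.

0

(ShipID=5, ETA=W59): all 2 rows agree on Container — 0 pairs.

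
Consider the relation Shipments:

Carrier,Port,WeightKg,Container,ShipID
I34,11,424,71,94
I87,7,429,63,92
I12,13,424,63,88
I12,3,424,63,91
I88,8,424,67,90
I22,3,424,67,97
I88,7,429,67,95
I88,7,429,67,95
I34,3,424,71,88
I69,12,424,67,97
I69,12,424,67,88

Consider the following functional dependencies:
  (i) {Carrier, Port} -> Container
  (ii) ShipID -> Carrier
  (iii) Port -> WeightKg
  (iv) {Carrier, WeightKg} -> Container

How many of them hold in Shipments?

(i) {Carrier, Port} -> Container: every LHS value maps to a single RHS value — holds.
(ii) ShipID -> Carrier: ShipID=88: 3 rows → Carrier takes values {I12, I34, I69} — violation; ShipID=97: 2 rows → Carrier takes values {I22, I69} — violation — fails.
(iii) Port -> WeightKg: every LHS value maps to a single RHS value — holds.
(iv) {Carrier, WeightKg} -> Container: every LHS value maps to a single RHS value — holds.
3 of the 4 dependencies hold.

3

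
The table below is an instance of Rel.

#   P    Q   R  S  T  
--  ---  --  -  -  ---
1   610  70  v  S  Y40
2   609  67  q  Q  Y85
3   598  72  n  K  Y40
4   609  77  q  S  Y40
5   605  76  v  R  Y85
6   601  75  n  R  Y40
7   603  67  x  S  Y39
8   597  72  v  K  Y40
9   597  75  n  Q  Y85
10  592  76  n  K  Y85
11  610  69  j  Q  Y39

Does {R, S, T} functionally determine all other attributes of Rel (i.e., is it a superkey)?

All 11 rows have distinct {R, S, T} values, so {R, S, T} → (all attributes) holds and {R, S, T} is a superkey.

Yes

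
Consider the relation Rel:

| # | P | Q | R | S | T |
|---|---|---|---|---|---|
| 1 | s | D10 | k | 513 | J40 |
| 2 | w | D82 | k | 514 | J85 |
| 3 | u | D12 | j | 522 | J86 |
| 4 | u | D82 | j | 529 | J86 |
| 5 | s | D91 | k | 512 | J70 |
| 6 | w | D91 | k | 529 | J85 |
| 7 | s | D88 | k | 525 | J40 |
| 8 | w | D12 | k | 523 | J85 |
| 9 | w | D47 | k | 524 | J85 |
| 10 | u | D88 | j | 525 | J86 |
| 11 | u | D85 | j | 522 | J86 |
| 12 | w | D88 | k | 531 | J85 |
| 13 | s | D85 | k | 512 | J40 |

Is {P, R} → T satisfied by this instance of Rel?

(P=s, R=k): rows 1, 5, 7, 13 → T takes values {J40, J70} — violation
(P=w, R=k): rows 2, 6, 8, 9, 12 → T = J85, J85, J85, J85, J85 ✓
(P=u, R=j): rows 3, 4, 10, 11 → T = J86, J86, J86, J86 ✓
Two rows agree on {P, R} but differ on T, so {P, R} → T does not hold.

No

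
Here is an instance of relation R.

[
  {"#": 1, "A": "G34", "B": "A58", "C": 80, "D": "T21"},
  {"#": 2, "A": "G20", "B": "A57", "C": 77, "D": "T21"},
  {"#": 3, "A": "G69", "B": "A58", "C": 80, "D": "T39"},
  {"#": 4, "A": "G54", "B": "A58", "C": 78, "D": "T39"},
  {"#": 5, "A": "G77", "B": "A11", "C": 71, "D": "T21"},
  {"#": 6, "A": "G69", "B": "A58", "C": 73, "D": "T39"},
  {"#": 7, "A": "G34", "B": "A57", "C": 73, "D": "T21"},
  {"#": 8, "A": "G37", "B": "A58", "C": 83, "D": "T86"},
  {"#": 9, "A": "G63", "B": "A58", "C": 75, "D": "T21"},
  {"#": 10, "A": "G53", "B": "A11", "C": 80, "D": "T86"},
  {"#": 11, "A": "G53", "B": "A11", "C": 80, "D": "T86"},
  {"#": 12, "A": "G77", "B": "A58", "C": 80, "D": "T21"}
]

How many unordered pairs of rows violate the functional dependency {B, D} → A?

6

(B=A58, D=T21): violating pairs (1,9), (1,12), (9,12) — 3 pairs.
(B=A57, D=T21): violating pairs (2,7) — 1 pair.
(B=A58, D=T39): violating pairs (3,4), (4,6) — 2 pairs.
(B=A11, D=T86): all 2 rows agree on A — 0 pairs.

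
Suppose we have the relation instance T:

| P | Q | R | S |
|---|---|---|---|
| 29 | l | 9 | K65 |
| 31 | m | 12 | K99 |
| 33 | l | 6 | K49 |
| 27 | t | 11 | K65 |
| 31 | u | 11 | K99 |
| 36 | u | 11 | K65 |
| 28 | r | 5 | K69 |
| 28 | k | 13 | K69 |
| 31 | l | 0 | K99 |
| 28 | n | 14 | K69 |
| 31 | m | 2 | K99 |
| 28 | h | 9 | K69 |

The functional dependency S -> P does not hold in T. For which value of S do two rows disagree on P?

K65

S=K65: 3 rows → P takes values {29, 27, 36} — violation
S=K99: 4 rows → P = 31, 31, 31, 31 ✓
S=K49: 1 row → P = 33 ✓
S=K69: 4 rows → P = 28, 28, 28, 28 ✓
The only S value with inconsistent P is S=K65.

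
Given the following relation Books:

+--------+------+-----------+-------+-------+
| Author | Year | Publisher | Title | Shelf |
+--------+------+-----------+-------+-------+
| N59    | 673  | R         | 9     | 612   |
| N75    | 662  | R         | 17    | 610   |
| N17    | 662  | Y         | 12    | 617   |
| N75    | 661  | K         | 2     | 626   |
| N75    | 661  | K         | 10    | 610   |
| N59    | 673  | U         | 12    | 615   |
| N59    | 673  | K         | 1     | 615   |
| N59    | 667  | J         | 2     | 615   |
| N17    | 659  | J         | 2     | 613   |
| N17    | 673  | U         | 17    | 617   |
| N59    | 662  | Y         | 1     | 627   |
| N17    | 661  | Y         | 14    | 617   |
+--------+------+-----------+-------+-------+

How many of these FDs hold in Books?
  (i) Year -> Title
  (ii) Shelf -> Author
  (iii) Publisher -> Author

1

(i) Year -> Title: Year=673: 4 rows → Title takes values {9, 12, 1, 17} — violation; Year=662: 3 rows → Title takes values {17, 12, 1} — violation; Year=661: 3 rows → Title takes values {2, 10, 14} — violation — fails.
(ii) Shelf -> Author: every LHS value maps to a single RHS value — holds.
(iii) Publisher -> Author: Publisher=R: 2 rows → Author takes values {N59, N75} — violation; Publisher=Y: 3 rows → Author takes values {N17, N59} — violation; Publisher=K: 3 rows → Author takes values {N75, N59} — violation; Publisher=U: 2 rows → Author takes values {N59, N17} — violation; Publisher=J: 2 rows → Author takes values {N59, N17} — violation — fails.
1 of the 3 dependencies holds.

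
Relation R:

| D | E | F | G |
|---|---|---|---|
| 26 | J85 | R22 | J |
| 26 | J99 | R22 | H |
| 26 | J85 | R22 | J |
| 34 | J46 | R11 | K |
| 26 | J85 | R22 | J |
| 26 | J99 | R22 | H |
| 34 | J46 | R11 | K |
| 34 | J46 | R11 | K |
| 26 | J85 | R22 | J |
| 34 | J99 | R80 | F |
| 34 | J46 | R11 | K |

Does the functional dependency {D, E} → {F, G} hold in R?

(D=26, E=J85): 4 rows → {F,G} = (R22, J), (R22, J), (R22, J), (R22, J) ✓
(D=26, E=J99): 2 rows → {F,G} = (R22, H), (R22, H) ✓
(D=34, E=J46): 4 rows → {F,G} = (R11, K), (R11, K), (R11, K), (R11, K) ✓
(D=34, E=J99): 1 row → {F,G} = (R80, F) ✓
Every {D, E} value is associated with a single {F, G} value, so {D, E} → {F, G} holds.

Yes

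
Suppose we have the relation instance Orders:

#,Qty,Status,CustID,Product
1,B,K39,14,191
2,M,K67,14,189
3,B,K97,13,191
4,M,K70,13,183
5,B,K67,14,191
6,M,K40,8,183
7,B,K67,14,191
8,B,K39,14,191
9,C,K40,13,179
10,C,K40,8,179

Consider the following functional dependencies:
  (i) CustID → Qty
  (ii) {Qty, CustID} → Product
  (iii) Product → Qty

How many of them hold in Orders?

(i) CustID → Qty: CustID=14: rows 1, 2, 5, 7, 8 → Qty takes values {B, M} — violation; CustID=13: rows 3, 4, 9 → Qty takes values {B, M, C} — violation; CustID=8: rows 6, 10 → Qty takes values {M, C} — violation — fails.
(ii) {Qty, CustID} → Product: every LHS value maps to a single RHS value — holds.
(iii) Product → Qty: every LHS value maps to a single RHS value — holds.
2 of the 3 dependencies hold.

2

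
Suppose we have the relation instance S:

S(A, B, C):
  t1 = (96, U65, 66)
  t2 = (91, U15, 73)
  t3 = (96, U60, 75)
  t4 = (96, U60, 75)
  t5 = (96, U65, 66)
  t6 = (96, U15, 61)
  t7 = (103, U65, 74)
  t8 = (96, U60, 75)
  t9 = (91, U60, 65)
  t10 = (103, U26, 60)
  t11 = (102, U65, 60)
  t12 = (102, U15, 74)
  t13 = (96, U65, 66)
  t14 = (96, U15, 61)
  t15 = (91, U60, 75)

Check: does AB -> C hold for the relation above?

No

(A=96, B=U65): rows 1, 5, 13 → C = 66, 66, 66 ✓
(A=91, B=U15): row 2 → C = 73 ✓
(A=96, B=U60): rows 3, 4, 8 → C = 75, 75, 75 ✓
(A=96, B=U15): rows 6, 14 → C = 61, 61 ✓
(A=103, B=U65): row 7 → C = 74 ✓
(A=91, B=U60): rows 9, 15 → C takes values {65, 75} — violation
(A=103, B=U26): row 10 → C = 60 ✓
(A=102, B=U65): row 11 → C = 60 ✓
(A=102, B=U15): row 12 → C = 74 ✓
Two rows agree on AB but differ on C, so AB -> C does not hold.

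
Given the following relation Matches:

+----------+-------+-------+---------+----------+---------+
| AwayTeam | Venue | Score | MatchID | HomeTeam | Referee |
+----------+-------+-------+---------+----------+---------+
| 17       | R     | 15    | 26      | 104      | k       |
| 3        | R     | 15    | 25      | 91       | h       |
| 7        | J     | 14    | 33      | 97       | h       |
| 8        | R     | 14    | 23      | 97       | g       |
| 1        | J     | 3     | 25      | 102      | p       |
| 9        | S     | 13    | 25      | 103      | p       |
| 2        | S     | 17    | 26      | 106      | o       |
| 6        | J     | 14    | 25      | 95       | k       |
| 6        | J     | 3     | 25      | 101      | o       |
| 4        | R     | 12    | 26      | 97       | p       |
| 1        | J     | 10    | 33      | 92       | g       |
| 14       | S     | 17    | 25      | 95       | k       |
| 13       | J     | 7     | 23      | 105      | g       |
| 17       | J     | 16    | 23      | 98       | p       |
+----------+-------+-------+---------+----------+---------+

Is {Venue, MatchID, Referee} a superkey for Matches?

Yes

All 14 rows have distinct {Venue, MatchID, Referee} values, so {Venue, MatchID, Referee} → (all attributes) holds and {Venue, MatchID, Referee} is a superkey.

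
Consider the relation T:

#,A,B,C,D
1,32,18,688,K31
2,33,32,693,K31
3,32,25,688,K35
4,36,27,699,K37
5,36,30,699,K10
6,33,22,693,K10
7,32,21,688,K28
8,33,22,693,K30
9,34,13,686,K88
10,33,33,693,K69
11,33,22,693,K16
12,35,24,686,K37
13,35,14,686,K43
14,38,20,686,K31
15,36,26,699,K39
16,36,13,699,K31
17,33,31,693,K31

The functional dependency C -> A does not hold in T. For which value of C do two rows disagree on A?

686

C=688: rows 1, 3, 7 → A = 32, 32, 32 ✓
C=693: rows 2, 6, 8, 10, 11, 17 → A = 33, 33, 33, 33, 33, 33 ✓
C=699: rows 4, 5, 15, 16 → A = 36, 36, 36, 36 ✓
C=686: rows 9, 12, 13, 14 → A takes values {34, 35, 38} — violation
The only C value with inconsistent A is C=686.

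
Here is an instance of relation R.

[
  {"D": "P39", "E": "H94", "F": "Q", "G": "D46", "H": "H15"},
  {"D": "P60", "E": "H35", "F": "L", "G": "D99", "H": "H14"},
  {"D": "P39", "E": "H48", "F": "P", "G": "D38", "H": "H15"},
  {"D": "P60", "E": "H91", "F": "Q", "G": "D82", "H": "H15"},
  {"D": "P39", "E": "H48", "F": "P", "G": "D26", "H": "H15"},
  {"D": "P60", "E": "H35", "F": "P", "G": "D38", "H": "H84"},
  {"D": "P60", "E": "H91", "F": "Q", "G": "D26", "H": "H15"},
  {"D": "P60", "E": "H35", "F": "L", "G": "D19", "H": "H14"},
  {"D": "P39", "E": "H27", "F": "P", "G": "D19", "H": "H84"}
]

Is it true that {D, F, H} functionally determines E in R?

(D=P39, F=Q, H=H15): 1 row → E = H94 ✓
(D=P60, F=L, H=H14): 2 rows → E = H35, H35 ✓
(D=P39, F=P, H=H15): 2 rows → E = H48, H48 ✓
(D=P60, F=Q, H=H15): 2 rows → E = H91, H91 ✓
(D=P60, F=P, H=H84): 1 row → E = H35 ✓
(D=P39, F=P, H=H84): 1 row → E = H27 ✓
Every {D, F, H} value is associated with a single E value, so {D, F, H} -> E holds.

Yes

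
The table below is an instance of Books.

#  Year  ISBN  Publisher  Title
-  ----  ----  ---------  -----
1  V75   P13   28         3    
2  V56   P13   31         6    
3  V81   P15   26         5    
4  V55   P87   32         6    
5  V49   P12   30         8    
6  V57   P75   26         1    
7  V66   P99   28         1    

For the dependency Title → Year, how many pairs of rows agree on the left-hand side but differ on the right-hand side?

Title=6: violating pairs (2,4) — 1 pair.
Title=1: violating pairs (6,7) — 1 pair.

2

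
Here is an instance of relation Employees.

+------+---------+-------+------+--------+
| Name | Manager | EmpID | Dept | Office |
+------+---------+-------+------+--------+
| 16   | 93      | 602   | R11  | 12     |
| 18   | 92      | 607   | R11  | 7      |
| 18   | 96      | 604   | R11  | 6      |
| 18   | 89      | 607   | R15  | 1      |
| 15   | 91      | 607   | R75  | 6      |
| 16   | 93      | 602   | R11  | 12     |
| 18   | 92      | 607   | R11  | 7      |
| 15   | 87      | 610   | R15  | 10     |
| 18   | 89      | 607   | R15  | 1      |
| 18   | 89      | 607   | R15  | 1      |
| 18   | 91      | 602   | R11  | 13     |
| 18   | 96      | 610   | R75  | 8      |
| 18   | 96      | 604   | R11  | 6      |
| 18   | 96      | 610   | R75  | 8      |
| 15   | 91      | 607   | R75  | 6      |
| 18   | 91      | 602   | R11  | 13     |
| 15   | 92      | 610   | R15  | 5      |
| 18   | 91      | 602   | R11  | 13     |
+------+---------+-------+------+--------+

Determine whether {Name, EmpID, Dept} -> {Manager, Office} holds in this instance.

(Name=16, EmpID=602, Dept=R11): 2 rows → {Manager,Office} = (93, 12), (93, 12) ✓
(Name=18, EmpID=607, Dept=R11): 2 rows → {Manager,Office} = (92, 7), (92, 7) ✓
(Name=18, EmpID=604, Dept=R11): 2 rows → {Manager,Office} = (96, 6), (96, 6) ✓
(Name=18, EmpID=607, Dept=R15): 3 rows → {Manager,Office} = (89, 1), (89, 1), (89, 1) ✓
(Name=15, EmpID=607, Dept=R75): 2 rows → {Manager,Office} = (91, 6), (91, 6) ✓
(Name=15, EmpID=610, Dept=R15): 2 rows → {Manager,Office} takes values {(87, 10), (92, 5)} — violation
(Name=18, EmpID=602, Dept=R11): 3 rows → {Manager,Office} = (91, 13), (91, 13), (91, 13) ✓
(Name=18, EmpID=610, Dept=R75): 2 rows → {Manager,Office} = (96, 8), (96, 8) ✓
Two rows agree on {Name, EmpID, Dept} but differ on {Manager, Office}, so {Name, EmpID, Dept} -> {Manager, Office} does not hold.

No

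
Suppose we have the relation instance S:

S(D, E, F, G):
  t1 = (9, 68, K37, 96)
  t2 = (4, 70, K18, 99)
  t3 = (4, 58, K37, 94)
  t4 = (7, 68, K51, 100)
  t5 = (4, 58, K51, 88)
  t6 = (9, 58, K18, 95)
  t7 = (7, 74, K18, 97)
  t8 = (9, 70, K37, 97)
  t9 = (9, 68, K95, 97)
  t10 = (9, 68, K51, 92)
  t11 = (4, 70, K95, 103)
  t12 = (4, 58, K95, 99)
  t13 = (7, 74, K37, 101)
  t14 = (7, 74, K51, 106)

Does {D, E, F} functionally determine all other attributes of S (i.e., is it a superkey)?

All 14 rows have distinct {D, E, F} values, so {D, E, F} → (all attributes) holds and {D, E, F} is a superkey.

Yes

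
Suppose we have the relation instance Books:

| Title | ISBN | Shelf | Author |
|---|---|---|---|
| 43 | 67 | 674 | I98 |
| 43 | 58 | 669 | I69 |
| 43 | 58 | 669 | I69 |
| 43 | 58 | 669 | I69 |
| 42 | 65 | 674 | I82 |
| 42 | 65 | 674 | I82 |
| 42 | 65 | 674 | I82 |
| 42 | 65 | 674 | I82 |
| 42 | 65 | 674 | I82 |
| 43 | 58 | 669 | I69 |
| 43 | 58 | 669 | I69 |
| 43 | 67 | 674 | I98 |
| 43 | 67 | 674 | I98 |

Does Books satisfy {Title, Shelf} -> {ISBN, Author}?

Yes

(Title=43, Shelf=674): 3 rows → {ISBN,Author} = (67, I98), (67, I98), (67, I98) ✓
(Title=43, Shelf=669): 5 rows → {ISBN,Author} = (58, I69), (58, I69), (58, I69), (58, I69), (58, I69) ✓
(Title=42, Shelf=674): 5 rows → {ISBN,Author} = (65, I82), (65, I82), (65, I82), (65, I82), (65, I82) ✓
Every {Title, Shelf} value is associated with a single {ISBN, Author} value, so {Title, Shelf} -> {ISBN, Author} holds.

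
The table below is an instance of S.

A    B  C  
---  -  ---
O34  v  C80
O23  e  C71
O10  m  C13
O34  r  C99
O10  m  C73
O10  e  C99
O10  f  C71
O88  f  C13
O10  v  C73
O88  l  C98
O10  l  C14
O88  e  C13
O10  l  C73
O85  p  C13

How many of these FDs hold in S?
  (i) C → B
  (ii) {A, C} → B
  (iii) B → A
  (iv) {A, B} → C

0

(i) C → B: C=C71: 2 rows → B takes values {e, f} — violation; C=C13: 4 rows → B takes values {m, f, e, p} — violation; C=C99: 2 rows → B takes values {r, e} — violation; C=C73: 3 rows → B takes values {m, v, l} — violation — fails.
(ii) {A, C} → B: (A=O10, C=C73): 3 rows → B takes values {m, v, l} — violation; (A=O88, C=C13): 2 rows → B takes values {f, e} — violation — fails.
(iii) B → A: B=v: 2 rows → A takes values {O34, O10} — violation; B=e: 3 rows → A takes values {O23, O10, O88} — violation; B=f: 2 rows → A takes values {O10, O88} — violation; B=l: 3 rows → A takes values {O88, O10} — violation — fails.
(iv) {A, B} → C: (A=O10, B=m): 2 rows → C takes values {C13, C73} — violation; (A=O10, B=l): 2 rows → C takes values {C14, C73} — violation — fails.
None of the 4 dependencies hold.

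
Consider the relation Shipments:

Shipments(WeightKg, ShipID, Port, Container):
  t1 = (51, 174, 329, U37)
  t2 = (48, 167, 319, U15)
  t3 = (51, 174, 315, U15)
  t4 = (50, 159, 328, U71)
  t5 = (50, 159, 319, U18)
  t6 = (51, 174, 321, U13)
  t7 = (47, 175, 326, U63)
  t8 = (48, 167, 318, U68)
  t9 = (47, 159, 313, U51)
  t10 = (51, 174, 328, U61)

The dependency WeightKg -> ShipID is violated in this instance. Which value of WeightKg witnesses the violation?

WeightKg=51: rows 1, 3, 6, 10 → ShipID = 174, 174, 174, 174 ✓
WeightKg=48: rows 2, 8 → ShipID = 167, 167 ✓
WeightKg=50: rows 4, 5 → ShipID = 159, 159 ✓
WeightKg=47: rows 7, 9 → ShipID takes values {175, 159} — violation
The only WeightKg value with inconsistent ShipID is WeightKg=47.

47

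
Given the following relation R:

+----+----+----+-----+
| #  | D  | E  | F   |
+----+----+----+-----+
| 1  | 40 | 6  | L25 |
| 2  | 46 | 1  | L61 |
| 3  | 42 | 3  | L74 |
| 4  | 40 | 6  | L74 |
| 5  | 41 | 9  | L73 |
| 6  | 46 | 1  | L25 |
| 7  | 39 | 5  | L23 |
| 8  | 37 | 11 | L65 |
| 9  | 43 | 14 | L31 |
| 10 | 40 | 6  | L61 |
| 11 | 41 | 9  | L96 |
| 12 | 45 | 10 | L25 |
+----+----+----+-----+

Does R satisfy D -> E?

Yes

D=40: rows 1, 4, 10 → E = 6, 6, 6 ✓
D=46: rows 2, 6 → E = 1, 1 ✓
D=42: row 3 → E = 3 ✓
D=41: rows 5, 11 → E = 9, 9 ✓
D=39: row 7 → E = 5 ✓
D=37: row 8 → E = 11 ✓
D=43: row 9 → E = 14 ✓
D=45: row 12 → E = 10 ✓
Every D value is associated with a single E value, so D -> E holds.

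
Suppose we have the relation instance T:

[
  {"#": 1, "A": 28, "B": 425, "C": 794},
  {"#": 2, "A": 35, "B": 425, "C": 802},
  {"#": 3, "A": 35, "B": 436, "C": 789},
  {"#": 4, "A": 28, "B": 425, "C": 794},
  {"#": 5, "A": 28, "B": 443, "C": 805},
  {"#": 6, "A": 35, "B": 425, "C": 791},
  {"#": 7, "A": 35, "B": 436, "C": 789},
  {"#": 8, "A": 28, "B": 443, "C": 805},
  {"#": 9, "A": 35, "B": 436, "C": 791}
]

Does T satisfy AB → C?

No

(A=28, B=425): rows 1, 4 → C = 794, 794 ✓
(A=35, B=425): rows 2, 6 → C takes values {802, 791} — violation
(A=35, B=436): rows 3, 7, 9 → C takes values {789, 791} — violation
(A=28, B=443): rows 5, 8 → C = 805, 805 ✓
Two rows agree on AB but differ on C, so AB → C does not hold.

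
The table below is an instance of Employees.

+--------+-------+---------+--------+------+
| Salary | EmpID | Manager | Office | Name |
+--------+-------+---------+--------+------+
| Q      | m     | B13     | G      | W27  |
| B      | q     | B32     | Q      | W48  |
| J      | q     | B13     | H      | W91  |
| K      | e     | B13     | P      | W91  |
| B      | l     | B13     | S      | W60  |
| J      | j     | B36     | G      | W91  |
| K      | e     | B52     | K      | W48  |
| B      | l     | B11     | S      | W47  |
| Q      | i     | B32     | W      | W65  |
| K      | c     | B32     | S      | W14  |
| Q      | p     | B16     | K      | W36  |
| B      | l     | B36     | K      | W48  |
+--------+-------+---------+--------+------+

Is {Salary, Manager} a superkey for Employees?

All 12 rows have distinct {Salary, Manager} values, so {Salary, Manager} → (all attributes) holds and {Salary, Manager} is a superkey.

Yes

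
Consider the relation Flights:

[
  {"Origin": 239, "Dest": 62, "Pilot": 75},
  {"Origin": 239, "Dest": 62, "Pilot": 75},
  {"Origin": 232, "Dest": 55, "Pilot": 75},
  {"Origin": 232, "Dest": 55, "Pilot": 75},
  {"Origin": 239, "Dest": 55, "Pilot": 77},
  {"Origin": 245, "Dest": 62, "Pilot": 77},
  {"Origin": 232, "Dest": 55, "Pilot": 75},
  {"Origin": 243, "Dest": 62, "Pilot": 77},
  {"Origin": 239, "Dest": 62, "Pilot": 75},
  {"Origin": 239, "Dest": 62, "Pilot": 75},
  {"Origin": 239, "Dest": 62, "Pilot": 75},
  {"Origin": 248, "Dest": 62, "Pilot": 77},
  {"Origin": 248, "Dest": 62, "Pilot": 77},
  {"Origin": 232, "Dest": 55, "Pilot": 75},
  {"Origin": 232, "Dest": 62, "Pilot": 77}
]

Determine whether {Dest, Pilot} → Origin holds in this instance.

No

(Dest=62, Pilot=75): 5 rows → Origin = 239, 239, 239, 239, 239 ✓
(Dest=55, Pilot=75): 4 rows → Origin = 232, 232, 232, 232 ✓
(Dest=55, Pilot=77): 1 row → Origin = 239 ✓
(Dest=62, Pilot=77): 5 rows → Origin takes values {245, 243, 248, 232} — violation
Two rows agree on {Dest, Pilot} but differ on Origin, so {Dest, Pilot} → Origin does not hold.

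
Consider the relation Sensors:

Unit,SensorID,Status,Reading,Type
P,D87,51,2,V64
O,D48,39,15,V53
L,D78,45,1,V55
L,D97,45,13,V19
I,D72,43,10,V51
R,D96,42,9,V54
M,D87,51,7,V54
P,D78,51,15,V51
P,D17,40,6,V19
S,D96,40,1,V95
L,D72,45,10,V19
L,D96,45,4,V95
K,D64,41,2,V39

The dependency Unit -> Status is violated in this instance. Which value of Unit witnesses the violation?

Unit=P: 3 rows → Status takes values {51, 40} — violation
Unit=O: 1 row → Status = 39 ✓
Unit=L: 4 rows → Status = 45, 45, 45, 45 ✓
Unit=I: 1 row → Status = 43 ✓
Unit=R: 1 row → Status = 42 ✓
Unit=M: 1 row → Status = 51 ✓
Unit=S: 1 row → Status = 40 ✓
Unit=K: 1 row → Status = 41 ✓
The only Unit value with inconsistent Status is Unit=P.

P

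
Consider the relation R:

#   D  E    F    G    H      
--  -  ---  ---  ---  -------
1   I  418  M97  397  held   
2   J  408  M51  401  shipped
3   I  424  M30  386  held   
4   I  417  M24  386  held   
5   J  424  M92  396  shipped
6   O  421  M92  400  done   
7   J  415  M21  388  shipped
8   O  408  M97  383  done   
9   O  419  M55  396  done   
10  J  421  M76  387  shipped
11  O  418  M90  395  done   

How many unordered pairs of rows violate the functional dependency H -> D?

0

H=held: all 3 rows agree on D — 0 pairs.
H=shipped: all 4 rows agree on D — 0 pairs.
H=done: all 4 rows agree on D — 0 pairs.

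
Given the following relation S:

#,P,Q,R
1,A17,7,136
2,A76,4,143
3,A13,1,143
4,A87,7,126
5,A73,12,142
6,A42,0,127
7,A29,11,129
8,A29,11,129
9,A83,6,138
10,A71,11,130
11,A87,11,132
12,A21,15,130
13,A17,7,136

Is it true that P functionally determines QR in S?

No

P=A17: rows 1, 13 → {Q,R} = (7, 136), (7, 136) ✓
P=A76: row 2 → {Q,R} = (4, 143) ✓
P=A13: row 3 → {Q,R} = (1, 143) ✓
P=A87: rows 4, 11 → {Q,R} takes values {(7, 126), (11, 132)} — violation
P=A73: row 5 → {Q,R} = (12, 142) ✓
P=A42: row 6 → {Q,R} = (0, 127) ✓
P=A29: rows 7, 8 → {Q,R} = (11, 129), (11, 129) ✓
P=A83: row 9 → {Q,R} = (6, 138) ✓
P=A71: row 10 → {Q,R} = (11, 130) ✓
P=A21: row 12 → {Q,R} = (15, 130) ✓
Two rows agree on P but differ on QR, so P -> QR does not hold.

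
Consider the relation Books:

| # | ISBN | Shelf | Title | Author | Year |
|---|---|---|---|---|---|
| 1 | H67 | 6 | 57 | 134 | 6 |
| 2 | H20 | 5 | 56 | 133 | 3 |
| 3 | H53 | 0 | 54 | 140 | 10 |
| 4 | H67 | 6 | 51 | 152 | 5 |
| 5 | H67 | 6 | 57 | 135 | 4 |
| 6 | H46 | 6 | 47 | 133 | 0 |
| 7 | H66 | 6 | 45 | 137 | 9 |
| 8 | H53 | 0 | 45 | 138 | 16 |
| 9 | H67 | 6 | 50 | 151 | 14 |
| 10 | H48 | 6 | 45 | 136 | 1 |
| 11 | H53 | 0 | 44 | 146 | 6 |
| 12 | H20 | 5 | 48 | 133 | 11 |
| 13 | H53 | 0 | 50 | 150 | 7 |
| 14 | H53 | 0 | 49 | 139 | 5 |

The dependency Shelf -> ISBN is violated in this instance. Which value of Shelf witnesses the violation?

6

Shelf=6: rows 1, 4, 5, 6, 7, 9, 10 → ISBN takes values {H67, H46, H66, H48} — violation
Shelf=5: rows 2, 12 → ISBN = H20, H20 ✓
Shelf=0: rows 3, 8, 11, 13, 14 → ISBN = H53, H53, H53, H53, H53 ✓
The only Shelf value with inconsistent ISBN is Shelf=6.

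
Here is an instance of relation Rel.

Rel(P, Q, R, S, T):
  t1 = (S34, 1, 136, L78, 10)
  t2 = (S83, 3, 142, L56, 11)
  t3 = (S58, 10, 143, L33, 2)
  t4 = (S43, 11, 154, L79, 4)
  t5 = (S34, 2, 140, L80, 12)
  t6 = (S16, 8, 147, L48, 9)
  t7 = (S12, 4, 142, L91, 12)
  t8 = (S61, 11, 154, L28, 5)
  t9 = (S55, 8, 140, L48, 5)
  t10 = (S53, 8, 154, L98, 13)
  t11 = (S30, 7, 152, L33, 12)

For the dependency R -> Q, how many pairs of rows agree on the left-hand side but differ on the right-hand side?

4

R=142: violating pairs (2,7) — 1 pair.
R=154: violating pairs (4,10), (8,10) — 2 pairs.
R=140: violating pairs (5,9) — 1 pair.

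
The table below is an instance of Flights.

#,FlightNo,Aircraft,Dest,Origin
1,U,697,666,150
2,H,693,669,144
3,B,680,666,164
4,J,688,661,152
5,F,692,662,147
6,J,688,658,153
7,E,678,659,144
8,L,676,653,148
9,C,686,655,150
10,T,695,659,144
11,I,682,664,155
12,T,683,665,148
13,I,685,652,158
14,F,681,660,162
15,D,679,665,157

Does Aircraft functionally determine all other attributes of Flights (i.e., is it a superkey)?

Rows 4 and 6 have the same Aircraft value Aircraft=688 but are distinct tuples, so Aircraft does not determine every attribute — not a superkey.

No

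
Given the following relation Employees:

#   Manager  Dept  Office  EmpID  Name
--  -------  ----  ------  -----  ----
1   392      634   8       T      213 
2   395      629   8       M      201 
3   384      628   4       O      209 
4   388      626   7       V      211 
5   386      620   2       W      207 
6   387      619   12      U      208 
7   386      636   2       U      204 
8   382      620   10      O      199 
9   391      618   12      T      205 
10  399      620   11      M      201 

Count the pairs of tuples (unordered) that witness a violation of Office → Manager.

2

Office=8: violating pairs (1,2) — 1 pair.
Office=2: all 2 rows agree on Manager — 0 pairs.
Office=12: violating pairs (6,9) — 1 pair.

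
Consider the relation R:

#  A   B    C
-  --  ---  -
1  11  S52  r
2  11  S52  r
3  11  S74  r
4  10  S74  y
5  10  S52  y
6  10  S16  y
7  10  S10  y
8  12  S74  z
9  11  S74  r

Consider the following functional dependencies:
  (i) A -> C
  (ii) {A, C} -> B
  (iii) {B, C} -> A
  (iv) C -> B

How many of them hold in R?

2

(i) A -> C: every LHS value maps to a single RHS value — holds.
(ii) {A, C} -> B: (A=11, C=r): rows 1, 2, 3, 9 → B takes values {S52, S74} — violation; (A=10, C=y): rows 4, 5, 6, 7 → B takes values {S74, S52, S16, S10} — violation — fails.
(iii) {B, C} -> A: every LHS value maps to a single RHS value — holds.
(iv) C -> B: C=r: rows 1, 2, 3, 9 → B takes values {S52, S74} — violation; C=y: rows 4, 5, 6, 7 → B takes values {S74, S52, S16, S10} — violation — fails.
2 of the 4 dependencies hold.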